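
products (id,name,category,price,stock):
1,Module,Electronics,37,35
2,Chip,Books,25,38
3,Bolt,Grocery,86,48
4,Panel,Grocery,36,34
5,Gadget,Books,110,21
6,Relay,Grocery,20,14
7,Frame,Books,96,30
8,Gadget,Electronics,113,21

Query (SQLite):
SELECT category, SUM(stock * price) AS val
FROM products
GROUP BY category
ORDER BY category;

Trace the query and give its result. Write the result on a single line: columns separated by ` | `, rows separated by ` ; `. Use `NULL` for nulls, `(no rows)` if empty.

Books | 6140 ; Electronics | 3668 ; Grocery | 5632

For each row compute stock * price.
Group by category; take SUM of the expression per group.
  Books: ids {2, 5, 7} → SUM(stock * price)=6140
  Electronics: ids {1, 8} → SUM(stock * price)=3668
  Grocery: ids {3, 4, 6} → SUM(stock * price)=5632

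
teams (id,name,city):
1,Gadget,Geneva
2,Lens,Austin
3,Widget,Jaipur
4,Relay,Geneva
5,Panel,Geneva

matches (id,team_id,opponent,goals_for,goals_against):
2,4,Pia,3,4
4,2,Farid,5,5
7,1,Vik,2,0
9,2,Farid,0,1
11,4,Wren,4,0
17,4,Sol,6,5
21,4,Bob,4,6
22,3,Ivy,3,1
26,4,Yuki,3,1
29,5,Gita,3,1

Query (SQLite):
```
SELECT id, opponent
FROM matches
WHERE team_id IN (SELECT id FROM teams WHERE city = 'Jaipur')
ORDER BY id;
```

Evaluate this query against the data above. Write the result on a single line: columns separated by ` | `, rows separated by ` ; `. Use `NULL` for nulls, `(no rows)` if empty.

Inner query: teams.id where city = 'Jaipur'.
Outer: keep matches rows whose team_id is in that set.
Inner query → {3}

22 | Ivy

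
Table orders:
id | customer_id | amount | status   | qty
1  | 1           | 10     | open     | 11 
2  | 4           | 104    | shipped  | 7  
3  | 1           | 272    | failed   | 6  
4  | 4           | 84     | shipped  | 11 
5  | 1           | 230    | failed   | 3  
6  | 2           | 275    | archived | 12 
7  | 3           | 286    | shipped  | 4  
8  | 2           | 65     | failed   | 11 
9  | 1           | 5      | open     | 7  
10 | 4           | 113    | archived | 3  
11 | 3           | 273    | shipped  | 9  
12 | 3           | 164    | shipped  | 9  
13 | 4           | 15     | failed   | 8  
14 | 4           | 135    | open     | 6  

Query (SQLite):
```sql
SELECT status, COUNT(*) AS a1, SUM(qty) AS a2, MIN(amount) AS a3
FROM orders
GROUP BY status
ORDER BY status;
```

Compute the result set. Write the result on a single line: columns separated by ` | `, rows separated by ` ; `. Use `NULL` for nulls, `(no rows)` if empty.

Group orders by status.
Per group compute: COUNT(*), SUM(qty), MIN(amount).
  archived: ids {6, 10} → COUNT(*)=2, SUM(qty)=15, MIN(amount)=113
  failed: ids {3, 5, 8, 13} → COUNT(*)=4, SUM(qty)=28, MIN(amount)=15
  open: ids {1, 9, 14} → COUNT(*)=3, SUM(qty)=24, MIN(amount)=5
  shipped: ids {2, 4, 7, 11, 12} → COUNT(*)=5, SUM(qty)=40, MIN(amount)=84

archived | 2 | 15 | 113 ; failed | 4 | 28 | 15 ; open | 3 | 24 | 5 ; shipped | 5 | 40 | 84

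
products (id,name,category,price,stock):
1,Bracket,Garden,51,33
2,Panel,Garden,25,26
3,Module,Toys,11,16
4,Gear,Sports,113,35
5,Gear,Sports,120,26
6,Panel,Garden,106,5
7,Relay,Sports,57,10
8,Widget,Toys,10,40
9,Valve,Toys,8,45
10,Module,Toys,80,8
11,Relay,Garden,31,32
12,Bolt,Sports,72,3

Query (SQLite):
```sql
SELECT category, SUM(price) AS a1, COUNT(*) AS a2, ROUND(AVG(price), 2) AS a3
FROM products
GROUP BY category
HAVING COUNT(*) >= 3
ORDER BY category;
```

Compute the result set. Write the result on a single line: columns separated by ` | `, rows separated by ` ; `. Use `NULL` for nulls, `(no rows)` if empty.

Garden | 213 | 4 | 53.25 ; Sports | 362 | 4 | 90.5 ; Toys | 109 | 4 | 27.25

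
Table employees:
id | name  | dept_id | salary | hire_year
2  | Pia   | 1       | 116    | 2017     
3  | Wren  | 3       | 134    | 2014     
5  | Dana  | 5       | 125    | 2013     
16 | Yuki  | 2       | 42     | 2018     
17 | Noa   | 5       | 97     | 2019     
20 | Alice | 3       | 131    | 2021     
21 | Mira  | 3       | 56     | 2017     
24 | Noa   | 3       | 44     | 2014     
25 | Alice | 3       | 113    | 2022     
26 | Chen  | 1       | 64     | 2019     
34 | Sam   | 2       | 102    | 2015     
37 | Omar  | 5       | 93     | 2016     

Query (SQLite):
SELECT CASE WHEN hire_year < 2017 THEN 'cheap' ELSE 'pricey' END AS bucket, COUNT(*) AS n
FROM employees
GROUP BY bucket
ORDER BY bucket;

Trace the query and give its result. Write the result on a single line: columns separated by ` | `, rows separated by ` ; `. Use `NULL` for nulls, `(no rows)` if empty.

cheap | 5 ; pricey | 7

Bucket rows by hire_year < 2017 → 'cheap' else 'pricey'; count each bucket.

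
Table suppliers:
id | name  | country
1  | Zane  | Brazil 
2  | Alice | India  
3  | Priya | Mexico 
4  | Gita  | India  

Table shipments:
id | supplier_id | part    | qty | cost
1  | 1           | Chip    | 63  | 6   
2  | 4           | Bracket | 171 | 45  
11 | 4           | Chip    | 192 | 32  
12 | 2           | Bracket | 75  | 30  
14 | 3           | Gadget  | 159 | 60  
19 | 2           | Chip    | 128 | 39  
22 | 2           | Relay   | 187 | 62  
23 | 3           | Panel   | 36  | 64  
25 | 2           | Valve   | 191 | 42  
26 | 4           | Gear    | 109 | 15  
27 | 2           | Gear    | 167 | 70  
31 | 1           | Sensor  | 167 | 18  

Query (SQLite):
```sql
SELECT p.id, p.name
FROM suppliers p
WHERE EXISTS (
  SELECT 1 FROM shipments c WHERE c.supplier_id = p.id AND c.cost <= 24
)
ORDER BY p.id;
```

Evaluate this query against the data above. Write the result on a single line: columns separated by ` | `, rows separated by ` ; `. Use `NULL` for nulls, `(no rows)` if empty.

For each suppliers row, check whether any shipments with matching supplier_id has cost <= 24.
Keep rows where that is true.

1 | Zane ; 4 | Gita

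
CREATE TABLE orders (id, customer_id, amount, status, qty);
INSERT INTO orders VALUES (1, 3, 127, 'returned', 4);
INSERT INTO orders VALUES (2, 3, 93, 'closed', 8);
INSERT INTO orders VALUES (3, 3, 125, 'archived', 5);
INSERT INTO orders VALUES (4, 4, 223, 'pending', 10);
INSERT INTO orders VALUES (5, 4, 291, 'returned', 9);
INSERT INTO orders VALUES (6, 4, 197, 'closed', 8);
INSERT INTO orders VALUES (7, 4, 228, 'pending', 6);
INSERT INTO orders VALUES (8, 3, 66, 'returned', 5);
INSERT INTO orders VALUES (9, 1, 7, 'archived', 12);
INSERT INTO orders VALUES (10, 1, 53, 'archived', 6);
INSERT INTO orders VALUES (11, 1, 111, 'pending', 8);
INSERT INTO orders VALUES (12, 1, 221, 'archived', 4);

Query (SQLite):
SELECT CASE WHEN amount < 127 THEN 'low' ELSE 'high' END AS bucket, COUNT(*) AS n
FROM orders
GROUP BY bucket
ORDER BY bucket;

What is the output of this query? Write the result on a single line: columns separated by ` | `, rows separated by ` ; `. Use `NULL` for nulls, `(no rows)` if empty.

Bucket rows by amount < 127 → 'low' else 'high'; count each bucket.

high | 6 ; low | 6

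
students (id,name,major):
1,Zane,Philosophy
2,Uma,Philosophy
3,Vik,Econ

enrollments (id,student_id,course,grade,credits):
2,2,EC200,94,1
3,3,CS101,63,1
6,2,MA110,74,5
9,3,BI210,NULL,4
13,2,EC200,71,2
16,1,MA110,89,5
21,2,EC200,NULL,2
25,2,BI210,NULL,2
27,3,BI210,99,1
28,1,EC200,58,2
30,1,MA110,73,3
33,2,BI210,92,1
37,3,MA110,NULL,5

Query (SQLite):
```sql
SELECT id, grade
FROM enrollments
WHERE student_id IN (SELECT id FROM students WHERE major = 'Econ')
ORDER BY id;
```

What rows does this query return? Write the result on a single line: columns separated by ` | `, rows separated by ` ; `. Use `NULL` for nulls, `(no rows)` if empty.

Inner query: students.id where major = 'Econ'.
Outer: keep enrollments rows whose student_id is in that set.
Inner query → {3}

3 | 63 ; 9 | NULL ; 27 | 99 ; 37 | NULL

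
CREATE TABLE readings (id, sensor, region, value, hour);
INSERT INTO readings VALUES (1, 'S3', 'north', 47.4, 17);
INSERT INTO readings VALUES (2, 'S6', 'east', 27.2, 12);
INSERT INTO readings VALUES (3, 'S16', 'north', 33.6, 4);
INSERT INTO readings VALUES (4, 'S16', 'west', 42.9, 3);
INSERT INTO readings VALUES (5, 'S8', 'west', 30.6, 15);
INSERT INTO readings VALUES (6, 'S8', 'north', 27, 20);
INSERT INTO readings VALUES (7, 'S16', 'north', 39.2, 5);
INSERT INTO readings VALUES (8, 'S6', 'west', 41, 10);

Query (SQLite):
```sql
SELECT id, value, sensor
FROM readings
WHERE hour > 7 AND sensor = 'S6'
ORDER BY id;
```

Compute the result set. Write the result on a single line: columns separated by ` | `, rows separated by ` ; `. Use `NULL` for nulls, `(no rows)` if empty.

hour > 7: ids {1, 2, 5, 6, 8}
sensor = 'S6': ids {2, 8}
Combine with AND.

2 | 27.2 | S6 ; 8 | 41 | S6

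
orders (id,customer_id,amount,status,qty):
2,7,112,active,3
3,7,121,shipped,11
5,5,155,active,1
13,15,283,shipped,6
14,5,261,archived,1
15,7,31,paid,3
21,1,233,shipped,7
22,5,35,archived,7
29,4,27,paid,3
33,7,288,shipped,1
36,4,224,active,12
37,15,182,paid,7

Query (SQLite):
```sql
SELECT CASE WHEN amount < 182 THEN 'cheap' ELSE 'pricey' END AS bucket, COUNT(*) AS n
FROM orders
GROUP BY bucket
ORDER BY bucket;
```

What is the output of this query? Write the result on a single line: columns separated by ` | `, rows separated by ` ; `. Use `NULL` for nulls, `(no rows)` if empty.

Bucket rows by amount < 182 → 'cheap' else 'pricey'; count each bucket.

cheap | 6 ; pricey | 6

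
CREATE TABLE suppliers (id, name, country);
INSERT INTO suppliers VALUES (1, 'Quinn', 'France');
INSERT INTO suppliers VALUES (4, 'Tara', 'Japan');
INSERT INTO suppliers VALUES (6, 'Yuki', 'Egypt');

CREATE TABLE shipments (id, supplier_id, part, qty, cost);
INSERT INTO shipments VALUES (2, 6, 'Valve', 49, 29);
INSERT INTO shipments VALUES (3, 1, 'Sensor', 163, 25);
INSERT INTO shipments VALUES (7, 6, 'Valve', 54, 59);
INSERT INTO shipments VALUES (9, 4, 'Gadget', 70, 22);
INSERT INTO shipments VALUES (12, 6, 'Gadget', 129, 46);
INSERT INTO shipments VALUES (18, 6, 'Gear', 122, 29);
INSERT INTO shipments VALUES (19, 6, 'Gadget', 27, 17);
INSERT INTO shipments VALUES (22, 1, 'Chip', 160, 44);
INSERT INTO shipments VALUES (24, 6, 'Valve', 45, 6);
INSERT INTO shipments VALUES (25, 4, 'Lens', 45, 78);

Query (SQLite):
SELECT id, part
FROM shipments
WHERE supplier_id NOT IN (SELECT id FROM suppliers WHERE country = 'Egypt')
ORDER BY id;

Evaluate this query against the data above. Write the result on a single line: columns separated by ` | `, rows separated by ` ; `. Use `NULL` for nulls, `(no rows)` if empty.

3 | Sensor ; 9 | Gadget ; 22 | Chip ; 25 | Lens

Inner query: suppliers.id where country = 'Egypt'.
Outer: keep shipments rows whose supplier_id is not in that set.
Inner query → {6}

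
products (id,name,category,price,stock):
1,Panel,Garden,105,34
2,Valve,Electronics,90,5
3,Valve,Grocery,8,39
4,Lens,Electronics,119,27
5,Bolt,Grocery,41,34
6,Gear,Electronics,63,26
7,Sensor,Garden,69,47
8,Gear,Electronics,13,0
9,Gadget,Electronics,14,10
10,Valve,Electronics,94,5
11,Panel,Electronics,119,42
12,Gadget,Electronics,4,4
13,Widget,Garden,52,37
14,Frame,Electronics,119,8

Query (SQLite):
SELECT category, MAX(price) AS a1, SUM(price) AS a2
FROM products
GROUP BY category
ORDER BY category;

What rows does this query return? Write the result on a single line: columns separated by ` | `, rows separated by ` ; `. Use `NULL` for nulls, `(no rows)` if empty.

Electronics | 119 | 635 ; Garden | 105 | 226 ; Grocery | 41 | 49

Group products by category.
Per group compute: MAX(price), SUM(price).
  Electronics: ids {2, 4, 6, 8, 9, 10, 11, 12, 14} → MAX(price)=119, SUM(price)=635
  Garden: ids {1, 7, 13} → MAX(price)=105, SUM(price)=226
  Grocery: ids {3, 5} → MAX(price)=41, SUM(price)=49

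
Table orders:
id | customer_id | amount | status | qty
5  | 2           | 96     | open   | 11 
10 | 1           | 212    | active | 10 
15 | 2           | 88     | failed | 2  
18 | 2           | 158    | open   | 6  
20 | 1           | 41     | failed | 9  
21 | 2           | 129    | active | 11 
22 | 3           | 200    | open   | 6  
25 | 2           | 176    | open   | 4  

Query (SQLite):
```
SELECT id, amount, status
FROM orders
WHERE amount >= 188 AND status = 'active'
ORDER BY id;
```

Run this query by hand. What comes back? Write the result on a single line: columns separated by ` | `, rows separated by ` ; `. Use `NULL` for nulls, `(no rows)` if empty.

10 | 212 | active

amount >= 188: ids {10, 22}
status = 'active': ids {10, 21}
Combine with AND.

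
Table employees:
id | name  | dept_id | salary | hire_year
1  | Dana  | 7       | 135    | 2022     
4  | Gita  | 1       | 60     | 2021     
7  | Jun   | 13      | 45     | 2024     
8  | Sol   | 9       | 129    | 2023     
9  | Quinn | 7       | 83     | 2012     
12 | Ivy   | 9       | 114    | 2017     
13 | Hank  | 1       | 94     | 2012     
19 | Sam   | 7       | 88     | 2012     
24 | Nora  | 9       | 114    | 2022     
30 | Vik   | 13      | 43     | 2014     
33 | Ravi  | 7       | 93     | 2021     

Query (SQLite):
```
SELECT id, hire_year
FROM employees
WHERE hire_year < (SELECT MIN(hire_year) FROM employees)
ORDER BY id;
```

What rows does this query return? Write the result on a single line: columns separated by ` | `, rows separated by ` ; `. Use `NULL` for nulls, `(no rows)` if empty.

Scalar subquery: MIN(hire_year) over all employees rows = 2012.
Keep rows where hire_year < that value.

(no rows)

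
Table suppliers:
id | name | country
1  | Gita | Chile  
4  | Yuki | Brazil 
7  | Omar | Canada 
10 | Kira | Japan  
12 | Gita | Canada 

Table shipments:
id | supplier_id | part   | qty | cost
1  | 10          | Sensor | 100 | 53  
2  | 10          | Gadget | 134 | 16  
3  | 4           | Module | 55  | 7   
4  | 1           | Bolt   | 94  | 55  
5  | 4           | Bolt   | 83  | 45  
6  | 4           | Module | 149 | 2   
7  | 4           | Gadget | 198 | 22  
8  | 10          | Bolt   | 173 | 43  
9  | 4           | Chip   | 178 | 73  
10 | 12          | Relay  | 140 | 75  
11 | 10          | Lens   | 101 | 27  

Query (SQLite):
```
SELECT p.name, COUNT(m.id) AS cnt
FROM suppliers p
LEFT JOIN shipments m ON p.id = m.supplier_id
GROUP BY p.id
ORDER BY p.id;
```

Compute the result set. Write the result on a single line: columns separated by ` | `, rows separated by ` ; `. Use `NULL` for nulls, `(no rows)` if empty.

Gita | 1 ; Yuki | 5 ; Omar | 0 ; Kira | 4 ; Gita | 1

LEFT JOIN keeps every suppliers row; unmatched ones get NULL for shipments columns.
Group by suppliers.id and compute COUNT(m.id). COUNT(col) of an all-NULL group is 0.
  1: ids {4} → COUNT(m.id)=1
  4: ids {3, 5, 6, 7, 9} → COUNT(m.id)=5
  7: ids {—} → COUNT(m.id)=0
  10: ids {1, 2, 8, 11} → COUNT(m.id)=4
  12: ids {10} → COUNT(m.id)=1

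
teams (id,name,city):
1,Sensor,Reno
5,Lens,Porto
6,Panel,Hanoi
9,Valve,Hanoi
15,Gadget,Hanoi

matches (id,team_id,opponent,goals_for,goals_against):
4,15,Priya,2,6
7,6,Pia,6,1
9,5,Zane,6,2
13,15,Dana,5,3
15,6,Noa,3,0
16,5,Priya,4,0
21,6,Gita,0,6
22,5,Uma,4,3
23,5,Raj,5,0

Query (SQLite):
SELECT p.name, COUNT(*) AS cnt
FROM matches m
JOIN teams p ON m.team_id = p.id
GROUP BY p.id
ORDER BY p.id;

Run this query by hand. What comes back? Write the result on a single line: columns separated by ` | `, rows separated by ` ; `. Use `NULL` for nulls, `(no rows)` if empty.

Lens | 4 ; Panel | 3 ; Gadget | 2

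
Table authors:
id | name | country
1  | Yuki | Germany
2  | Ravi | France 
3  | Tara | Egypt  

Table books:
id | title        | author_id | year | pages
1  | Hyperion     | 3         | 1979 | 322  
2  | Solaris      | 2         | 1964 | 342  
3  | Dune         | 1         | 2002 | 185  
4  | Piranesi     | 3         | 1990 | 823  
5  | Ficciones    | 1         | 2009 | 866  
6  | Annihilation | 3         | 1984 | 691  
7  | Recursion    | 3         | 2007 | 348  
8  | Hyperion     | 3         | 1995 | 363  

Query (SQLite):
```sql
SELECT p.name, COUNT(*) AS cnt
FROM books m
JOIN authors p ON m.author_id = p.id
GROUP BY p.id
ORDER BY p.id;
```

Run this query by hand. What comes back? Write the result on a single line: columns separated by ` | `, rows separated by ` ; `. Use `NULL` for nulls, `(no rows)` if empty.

Join each books row to its authors via author_id.
Group joined rows by authors.id; compute COUNT(*) per group.
  1: ids {3, 5} → COUNT(*)=2
  2: ids {2} → COUNT(*)=1
  3: ids {1, 4, 6, 7, 8} → COUNT(*)=5

Yuki | 2 ; Ravi | 1 ; Tara | 5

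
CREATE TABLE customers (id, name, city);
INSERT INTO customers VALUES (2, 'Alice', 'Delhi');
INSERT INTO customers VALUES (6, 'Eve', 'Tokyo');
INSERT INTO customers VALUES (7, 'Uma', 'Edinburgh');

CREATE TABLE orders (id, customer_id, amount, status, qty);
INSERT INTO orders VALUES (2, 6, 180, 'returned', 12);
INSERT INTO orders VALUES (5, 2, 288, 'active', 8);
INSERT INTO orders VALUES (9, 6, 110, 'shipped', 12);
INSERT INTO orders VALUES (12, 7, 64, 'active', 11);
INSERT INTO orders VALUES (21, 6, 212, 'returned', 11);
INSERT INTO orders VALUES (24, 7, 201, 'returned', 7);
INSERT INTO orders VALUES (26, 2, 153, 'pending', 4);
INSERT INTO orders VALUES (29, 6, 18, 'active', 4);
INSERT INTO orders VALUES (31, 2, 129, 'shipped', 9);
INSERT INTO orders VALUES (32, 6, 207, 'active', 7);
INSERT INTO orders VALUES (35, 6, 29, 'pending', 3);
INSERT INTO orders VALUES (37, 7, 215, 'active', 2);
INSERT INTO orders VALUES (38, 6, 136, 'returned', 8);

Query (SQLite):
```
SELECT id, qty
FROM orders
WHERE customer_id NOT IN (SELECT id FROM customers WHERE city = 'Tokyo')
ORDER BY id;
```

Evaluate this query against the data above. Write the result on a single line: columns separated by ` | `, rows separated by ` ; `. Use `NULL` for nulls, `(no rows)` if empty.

5 | 8 ; 12 | 11 ; 24 | 7 ; 26 | 4 ; 31 | 9 ; 37 | 2

Inner query: customers.id where city = 'Tokyo'.
Outer: keep orders rows whose customer_id is not in that set.
Inner query → {6}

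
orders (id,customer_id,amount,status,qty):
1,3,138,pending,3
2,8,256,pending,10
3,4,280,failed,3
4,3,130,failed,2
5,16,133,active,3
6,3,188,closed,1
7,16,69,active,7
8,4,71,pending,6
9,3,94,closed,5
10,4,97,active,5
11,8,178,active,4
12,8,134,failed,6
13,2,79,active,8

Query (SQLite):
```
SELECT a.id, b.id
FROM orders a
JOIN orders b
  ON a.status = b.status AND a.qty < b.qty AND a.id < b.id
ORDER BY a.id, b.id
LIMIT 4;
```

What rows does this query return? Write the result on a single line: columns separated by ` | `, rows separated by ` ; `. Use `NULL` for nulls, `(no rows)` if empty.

Pairs (a,b) with same status, a.qty < b.qty, a.id < b.id.
status groups: active:{5,7,10,11,13} closed:{6,9} failed:{3,4,12} pending:{1,2,8}
Ordered by (a.id, b.id); first 4.

1 | 2 ; 1 | 8 ; 3 | 12 ; 4 | 12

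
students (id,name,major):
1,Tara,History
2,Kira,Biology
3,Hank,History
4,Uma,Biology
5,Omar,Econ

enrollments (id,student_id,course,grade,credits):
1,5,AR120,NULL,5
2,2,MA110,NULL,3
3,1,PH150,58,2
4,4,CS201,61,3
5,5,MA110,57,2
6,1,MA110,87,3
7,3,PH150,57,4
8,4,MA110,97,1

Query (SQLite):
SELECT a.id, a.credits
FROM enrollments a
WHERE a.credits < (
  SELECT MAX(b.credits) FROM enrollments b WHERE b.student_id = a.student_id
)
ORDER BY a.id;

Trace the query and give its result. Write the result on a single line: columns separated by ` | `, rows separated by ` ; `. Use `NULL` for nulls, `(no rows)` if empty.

For each enrollments row a, compute MAX(credits) over rows sharing a.student_id.
Keep row a if a.credits < that per-group MAX.
  student_id=1: MAX(credits) = 3
  student_id=2: MAX(credits) = 3
  student_id=3: MAX(credits) = 4
  student_id=4: MAX(credits) = 3
  student_id=5: MAX(credits) = 5

3 | 2 ; 5 | 2 ; 8 | 1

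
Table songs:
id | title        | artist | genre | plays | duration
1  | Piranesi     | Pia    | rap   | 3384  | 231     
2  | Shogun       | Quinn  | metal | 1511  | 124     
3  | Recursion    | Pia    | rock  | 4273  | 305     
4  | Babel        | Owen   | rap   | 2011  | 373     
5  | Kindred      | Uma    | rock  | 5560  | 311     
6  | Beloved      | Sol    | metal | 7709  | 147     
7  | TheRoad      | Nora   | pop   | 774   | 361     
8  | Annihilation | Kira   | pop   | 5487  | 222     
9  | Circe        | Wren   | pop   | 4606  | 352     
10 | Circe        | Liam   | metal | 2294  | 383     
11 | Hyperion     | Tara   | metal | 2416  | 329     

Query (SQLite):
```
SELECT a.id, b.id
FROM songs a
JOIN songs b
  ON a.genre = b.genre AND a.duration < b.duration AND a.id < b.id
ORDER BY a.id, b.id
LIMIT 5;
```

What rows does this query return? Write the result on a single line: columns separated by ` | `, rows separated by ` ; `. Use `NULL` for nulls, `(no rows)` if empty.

1 | 4 ; 2 | 6 ; 2 | 10 ; 2 | 11 ; 3 | 5

Pairs (a,b) with same genre, a.duration < b.duration, a.id < b.id.
genre groups: metal:{2,6,10,11} pop:{7,8,9} rap:{1,4} rock:{3,5}
Ordered by (a.id, b.id); first 5.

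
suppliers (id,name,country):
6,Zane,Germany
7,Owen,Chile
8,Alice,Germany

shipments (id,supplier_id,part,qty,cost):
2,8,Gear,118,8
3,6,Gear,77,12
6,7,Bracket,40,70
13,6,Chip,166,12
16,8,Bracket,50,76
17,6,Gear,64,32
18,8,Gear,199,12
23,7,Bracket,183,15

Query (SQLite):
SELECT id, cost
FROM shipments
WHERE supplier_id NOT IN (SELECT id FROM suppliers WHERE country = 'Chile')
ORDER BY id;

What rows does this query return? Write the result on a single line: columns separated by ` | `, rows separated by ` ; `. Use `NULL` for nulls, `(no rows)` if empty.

2 | 8 ; 3 | 12 ; 13 | 12 ; 16 | 76 ; 17 | 32 ; 18 | 12

Inner query: suppliers.id where country = 'Chile'.
Outer: keep shipments rows whose supplier_id is not in that set.
Inner query → {7}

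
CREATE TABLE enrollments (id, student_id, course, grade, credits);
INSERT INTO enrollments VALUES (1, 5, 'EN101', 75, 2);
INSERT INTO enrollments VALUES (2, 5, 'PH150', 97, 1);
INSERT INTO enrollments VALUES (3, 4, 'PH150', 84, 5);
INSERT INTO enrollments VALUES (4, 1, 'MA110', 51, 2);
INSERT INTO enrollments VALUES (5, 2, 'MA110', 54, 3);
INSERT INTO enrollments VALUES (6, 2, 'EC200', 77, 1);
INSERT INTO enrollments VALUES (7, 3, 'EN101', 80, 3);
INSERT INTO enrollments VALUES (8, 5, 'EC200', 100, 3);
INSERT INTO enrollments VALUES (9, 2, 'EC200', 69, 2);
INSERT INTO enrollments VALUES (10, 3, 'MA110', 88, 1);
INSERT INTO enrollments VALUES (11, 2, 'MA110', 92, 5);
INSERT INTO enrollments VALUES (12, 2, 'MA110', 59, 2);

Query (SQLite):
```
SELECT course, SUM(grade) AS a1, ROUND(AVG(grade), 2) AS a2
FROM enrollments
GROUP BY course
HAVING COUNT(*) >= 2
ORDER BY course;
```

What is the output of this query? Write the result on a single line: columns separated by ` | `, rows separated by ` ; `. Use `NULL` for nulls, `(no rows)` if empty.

Group enrollments by course.
Per group compute: SUM(grade), ROUND(AVG(grade), 2).
HAVING: drop groups with fewer than 2 rows.
  EC200: ids {6, 8, 9} → SUM(grade)=246, ROUND(AVG(grade), 2)=82
  EN101: ids {1, 7} → SUM(grade)=155, ROUND(AVG(grade), 2)=77.5
  MA110: ids {4, 5, 10, 11, 12} → SUM(grade)=344, ROUND(AVG(grade), 2)=68.8
  PH150: ids {2, 3} → SUM(grade)=181, ROUND(AVG(grade), 2)=90.5

EC200 | 246 | 82 ; EN101 | 155 | 77.5 ; MA110 | 344 | 68.8 ; PH150 | 181 | 90.5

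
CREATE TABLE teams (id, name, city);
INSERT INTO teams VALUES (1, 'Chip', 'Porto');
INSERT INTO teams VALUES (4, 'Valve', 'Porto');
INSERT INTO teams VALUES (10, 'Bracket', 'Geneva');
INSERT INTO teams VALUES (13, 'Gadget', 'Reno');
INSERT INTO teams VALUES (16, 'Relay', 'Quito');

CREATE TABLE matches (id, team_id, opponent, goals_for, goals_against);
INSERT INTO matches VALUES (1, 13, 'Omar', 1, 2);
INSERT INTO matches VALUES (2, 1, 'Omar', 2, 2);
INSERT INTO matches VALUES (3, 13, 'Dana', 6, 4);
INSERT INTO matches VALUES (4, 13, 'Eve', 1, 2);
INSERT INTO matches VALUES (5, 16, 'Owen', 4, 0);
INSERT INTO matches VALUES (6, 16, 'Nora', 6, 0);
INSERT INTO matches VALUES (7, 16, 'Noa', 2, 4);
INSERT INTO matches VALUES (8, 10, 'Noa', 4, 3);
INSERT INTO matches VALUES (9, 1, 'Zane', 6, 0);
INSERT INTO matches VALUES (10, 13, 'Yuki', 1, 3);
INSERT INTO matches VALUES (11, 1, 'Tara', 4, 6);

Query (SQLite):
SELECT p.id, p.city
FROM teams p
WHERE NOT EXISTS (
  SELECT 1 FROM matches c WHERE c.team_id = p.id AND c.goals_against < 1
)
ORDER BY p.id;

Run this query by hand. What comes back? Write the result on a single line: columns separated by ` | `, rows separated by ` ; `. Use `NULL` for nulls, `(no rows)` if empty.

For each teams row, check whether any matches with matching team_id has goals_against < 1.
Keep rows where that is false.

4 | Porto ; 10 | Geneva ; 13 | Reno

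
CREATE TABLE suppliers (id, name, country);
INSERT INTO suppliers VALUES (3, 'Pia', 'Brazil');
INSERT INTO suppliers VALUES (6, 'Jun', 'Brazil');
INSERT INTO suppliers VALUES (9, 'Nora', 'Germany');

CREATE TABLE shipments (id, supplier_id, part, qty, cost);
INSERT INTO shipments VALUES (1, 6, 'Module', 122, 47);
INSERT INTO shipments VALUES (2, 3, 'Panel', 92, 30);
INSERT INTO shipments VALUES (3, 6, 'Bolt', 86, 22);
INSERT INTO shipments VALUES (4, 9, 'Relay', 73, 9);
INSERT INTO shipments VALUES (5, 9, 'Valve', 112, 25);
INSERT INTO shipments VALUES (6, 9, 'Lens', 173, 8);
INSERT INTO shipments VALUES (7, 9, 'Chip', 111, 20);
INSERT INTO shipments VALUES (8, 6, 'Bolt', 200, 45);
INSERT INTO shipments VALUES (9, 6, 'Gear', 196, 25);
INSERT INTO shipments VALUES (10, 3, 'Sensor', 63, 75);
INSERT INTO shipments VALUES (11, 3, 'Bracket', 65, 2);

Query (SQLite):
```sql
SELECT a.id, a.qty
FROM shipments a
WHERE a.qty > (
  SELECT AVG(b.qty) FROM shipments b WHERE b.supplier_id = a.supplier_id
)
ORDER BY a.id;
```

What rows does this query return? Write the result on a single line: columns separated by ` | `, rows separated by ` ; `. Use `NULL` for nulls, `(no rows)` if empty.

2 | 92 ; 6 | 173 ; 8 | 200 ; 9 | 196

For each shipments row a, compute AVG(qty) over rows sharing a.supplier_id.
Keep row a if a.qty > that per-group AVG.
  supplier_id=3: AVG(qty) = 73.333333
  supplier_id=6: AVG(qty) = 151.0
  supplier_id=9: AVG(qty) = 117.25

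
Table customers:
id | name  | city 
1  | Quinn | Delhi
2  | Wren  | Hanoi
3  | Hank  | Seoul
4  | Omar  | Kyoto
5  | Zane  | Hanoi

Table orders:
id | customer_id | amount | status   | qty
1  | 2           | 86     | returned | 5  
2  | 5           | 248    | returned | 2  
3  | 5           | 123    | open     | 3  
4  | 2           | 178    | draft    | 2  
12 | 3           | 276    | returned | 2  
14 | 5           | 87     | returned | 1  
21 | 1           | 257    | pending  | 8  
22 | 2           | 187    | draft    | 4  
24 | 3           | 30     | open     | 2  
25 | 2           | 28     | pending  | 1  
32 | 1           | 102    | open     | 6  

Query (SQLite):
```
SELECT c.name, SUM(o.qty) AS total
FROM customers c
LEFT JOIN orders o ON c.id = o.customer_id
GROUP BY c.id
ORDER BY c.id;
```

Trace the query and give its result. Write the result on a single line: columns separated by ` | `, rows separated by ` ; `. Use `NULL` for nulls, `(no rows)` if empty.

LEFT JOIN keeps every customers row; unmatched ones get NULL for orders columns.
Group by customers.id and compute SUM(o.qty). SUM over an all-NULL group is NULL.
  1: ids {21, 32} → SUM(o.qty)=14
  2: ids {1, 4, 22, 25} → SUM(o.qty)=12
  3: ids {12, 24} → SUM(o.qty)=4
  4: ids {—} → SUM(o.qty)=NULL
  5: ids {2, 3, 14} → SUM(o.qty)=6

Quinn | 14 ; Wren | 12 ; Hank | 4 ; Omar | NULL ; Zane | 6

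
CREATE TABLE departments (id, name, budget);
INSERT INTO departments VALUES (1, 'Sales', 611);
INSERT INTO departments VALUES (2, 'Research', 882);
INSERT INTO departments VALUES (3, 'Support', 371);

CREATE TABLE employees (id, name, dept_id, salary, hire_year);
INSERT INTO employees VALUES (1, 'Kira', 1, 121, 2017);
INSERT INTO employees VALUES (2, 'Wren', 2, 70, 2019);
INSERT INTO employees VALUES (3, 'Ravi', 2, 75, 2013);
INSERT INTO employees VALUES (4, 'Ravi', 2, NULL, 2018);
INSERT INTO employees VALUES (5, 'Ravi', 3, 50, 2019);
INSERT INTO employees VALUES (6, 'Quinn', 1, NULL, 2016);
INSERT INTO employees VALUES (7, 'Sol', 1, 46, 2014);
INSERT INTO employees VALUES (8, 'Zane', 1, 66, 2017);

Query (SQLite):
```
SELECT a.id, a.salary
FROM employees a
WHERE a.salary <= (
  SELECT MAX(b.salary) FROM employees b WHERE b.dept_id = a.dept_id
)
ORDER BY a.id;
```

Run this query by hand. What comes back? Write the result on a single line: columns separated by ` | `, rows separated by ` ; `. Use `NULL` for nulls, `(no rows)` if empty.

1 | 121 ; 2 | 70 ; 3 | 75 ; 5 | 50 ; 7 | 46 ; 8 | 66

For each employees row a, compute MAX(salary) over rows sharing a.dept_id.
Keep row a if a.salary <= that per-group MAX.
  dept_id=1: MAX(salary) = 121
  dept_id=2: MAX(salary) = 75
  dept_id=3: MAX(salary) = 50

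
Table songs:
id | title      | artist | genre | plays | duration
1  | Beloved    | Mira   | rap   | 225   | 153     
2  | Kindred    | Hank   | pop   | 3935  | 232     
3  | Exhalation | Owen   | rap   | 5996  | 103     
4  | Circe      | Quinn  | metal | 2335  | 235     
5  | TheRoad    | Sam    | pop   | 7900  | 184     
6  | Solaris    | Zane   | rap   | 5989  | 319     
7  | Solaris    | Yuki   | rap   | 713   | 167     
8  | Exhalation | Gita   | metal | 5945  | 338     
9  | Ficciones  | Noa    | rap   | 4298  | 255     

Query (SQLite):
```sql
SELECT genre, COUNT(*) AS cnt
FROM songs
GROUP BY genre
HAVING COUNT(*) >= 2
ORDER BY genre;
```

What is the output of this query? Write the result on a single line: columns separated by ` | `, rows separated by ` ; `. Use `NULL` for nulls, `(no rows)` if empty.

metal | 2 ; pop | 2 ; rap | 5

Partition songs by genre; compute COUNT(*) within each group.
HAVING: keep groups with count ≥ 2.
  metal: ids {4, 8} → COUNT(*)=2
  pop: ids {2, 5} → COUNT(*)=2
  rap: ids {1, 3, 6, 7, 9} → COUNT(*)=5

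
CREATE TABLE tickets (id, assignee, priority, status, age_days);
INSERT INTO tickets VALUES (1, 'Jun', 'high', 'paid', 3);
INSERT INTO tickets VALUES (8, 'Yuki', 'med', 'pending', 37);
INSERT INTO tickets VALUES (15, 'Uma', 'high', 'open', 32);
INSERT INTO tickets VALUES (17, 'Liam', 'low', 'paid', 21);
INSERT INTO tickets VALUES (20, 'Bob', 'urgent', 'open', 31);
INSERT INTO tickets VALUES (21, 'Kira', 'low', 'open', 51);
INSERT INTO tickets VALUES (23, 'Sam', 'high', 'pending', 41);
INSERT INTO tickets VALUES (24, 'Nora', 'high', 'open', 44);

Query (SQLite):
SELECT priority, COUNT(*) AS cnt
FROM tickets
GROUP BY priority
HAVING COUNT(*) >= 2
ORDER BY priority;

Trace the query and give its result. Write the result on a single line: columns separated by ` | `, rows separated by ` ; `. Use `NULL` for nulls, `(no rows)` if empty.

high | 4 ; low | 2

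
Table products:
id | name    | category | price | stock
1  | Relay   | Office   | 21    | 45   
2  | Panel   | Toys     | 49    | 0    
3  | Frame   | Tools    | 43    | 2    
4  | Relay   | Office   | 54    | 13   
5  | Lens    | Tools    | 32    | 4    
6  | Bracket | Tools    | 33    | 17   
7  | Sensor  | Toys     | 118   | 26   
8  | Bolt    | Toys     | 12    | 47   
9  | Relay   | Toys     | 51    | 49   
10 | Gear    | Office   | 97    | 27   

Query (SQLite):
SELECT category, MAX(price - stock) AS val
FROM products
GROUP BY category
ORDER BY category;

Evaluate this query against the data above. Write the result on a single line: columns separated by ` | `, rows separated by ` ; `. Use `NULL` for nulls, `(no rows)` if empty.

Office | 70 ; Tools | 41 ; Toys | 92

For each row compute price - stock.
Group by category; take MAX of the expression per group.
  Office: ids {1, 4, 10} → MAX(price - stock)=70
  Tools: ids {3, 5, 6} → MAX(price - stock)=41
  Toys: ids {2, 7, 8, 9} → MAX(price - stock)=92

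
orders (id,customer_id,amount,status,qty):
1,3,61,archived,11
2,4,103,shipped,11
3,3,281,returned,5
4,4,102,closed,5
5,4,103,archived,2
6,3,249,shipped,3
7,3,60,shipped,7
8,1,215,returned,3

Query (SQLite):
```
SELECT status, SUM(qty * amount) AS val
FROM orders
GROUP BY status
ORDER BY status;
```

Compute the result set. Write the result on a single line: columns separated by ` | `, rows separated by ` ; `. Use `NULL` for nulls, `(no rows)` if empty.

archived | 877 ; closed | 510 ; returned | 2050 ; shipped | 2300

For each row compute qty * amount.
Group by status; take SUM of the expression per group.
  archived: ids {1, 5} → SUM(qty * amount)=877
  closed: ids {4} → SUM(qty * amount)=510
  returned: ids {3, 8} → SUM(qty * amount)=2050
  shipped: ids {2, 6, 7} → SUM(qty * amount)=2300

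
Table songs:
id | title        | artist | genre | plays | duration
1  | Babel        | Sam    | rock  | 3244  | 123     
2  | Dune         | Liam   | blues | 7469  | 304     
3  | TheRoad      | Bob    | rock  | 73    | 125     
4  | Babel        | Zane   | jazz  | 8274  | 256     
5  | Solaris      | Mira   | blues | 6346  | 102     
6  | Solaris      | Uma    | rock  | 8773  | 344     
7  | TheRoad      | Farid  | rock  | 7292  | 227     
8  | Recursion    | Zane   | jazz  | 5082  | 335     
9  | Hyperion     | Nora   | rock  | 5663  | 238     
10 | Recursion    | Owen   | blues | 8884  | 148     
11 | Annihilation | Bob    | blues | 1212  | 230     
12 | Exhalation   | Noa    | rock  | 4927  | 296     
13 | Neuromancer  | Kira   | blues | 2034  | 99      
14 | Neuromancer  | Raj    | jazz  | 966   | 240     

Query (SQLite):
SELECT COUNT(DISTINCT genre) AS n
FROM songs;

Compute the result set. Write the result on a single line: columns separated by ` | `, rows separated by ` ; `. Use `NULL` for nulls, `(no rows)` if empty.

Count distinct non-NULL genre values.

3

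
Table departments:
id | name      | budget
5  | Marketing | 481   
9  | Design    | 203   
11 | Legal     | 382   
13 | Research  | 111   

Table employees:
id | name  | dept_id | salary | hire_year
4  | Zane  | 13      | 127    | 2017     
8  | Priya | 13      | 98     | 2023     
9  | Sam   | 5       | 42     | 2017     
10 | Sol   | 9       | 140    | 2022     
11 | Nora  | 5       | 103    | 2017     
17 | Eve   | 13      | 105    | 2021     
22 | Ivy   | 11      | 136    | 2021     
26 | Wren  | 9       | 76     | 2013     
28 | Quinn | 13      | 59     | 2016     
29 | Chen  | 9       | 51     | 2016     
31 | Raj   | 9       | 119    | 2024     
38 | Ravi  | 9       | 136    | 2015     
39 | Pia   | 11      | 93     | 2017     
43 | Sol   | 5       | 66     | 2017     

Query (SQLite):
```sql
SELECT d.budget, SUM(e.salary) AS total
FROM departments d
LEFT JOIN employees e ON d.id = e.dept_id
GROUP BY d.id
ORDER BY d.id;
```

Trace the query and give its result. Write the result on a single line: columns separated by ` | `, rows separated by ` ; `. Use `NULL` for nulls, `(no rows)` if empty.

LEFT JOIN keeps every departments row; unmatched ones get NULL for employees columns.
Group by departments.id and compute SUM(e.salary). SUM over an all-NULL group is NULL.
  5: ids {9, 11, 43} → SUM(e.salary)=211
  9: ids {10, 26, 29, 31, 38} → SUM(e.salary)=522
  11: ids {22, 39} → SUM(e.salary)=229
  13: ids {4, 8, 17, 28} → SUM(e.salary)=389

481 | 211 ; 203 | 522 ; 382 | 229 ; 111 | 389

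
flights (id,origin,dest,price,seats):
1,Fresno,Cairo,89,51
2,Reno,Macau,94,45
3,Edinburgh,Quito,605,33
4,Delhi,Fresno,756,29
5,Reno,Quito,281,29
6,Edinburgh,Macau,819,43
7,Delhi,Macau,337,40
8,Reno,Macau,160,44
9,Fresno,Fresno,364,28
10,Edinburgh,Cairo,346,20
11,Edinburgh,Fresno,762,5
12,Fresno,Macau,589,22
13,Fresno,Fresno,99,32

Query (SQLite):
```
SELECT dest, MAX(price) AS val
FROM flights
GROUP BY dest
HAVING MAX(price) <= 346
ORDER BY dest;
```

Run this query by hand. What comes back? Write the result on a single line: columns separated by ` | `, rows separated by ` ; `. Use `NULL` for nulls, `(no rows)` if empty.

Partition flights by dest; compute MAX(price) within each group.
HAVING: keep groups where MAX(price) <= 346.
  Cairo: ids {1, 10} → MAX(price)=346
  Fresno: ids {4, 9, 11, 13} → MAX(price)=762
  Macau: ids {2, 6, 7, 8, 12} → MAX(price)=819
  Quito: ids {3, 5} → MAX(price)=605

Cairo | 346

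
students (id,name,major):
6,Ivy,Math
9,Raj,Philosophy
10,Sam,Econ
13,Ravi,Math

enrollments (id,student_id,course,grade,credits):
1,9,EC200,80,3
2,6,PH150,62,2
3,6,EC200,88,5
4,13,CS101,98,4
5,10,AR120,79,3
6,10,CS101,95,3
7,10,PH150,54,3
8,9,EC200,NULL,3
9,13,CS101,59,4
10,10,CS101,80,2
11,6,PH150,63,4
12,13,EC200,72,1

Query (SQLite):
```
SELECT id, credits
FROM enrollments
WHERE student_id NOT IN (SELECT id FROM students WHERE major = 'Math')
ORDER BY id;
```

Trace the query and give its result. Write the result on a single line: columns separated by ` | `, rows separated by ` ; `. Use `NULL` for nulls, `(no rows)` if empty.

Inner query: students.id where major = 'Math'.
Outer: keep enrollments rows whose student_id is not in that set.
Inner query → {6, 13}

1 | 3 ; 5 | 3 ; 6 | 3 ; 7 | 3 ; 8 | 3 ; 10 | 2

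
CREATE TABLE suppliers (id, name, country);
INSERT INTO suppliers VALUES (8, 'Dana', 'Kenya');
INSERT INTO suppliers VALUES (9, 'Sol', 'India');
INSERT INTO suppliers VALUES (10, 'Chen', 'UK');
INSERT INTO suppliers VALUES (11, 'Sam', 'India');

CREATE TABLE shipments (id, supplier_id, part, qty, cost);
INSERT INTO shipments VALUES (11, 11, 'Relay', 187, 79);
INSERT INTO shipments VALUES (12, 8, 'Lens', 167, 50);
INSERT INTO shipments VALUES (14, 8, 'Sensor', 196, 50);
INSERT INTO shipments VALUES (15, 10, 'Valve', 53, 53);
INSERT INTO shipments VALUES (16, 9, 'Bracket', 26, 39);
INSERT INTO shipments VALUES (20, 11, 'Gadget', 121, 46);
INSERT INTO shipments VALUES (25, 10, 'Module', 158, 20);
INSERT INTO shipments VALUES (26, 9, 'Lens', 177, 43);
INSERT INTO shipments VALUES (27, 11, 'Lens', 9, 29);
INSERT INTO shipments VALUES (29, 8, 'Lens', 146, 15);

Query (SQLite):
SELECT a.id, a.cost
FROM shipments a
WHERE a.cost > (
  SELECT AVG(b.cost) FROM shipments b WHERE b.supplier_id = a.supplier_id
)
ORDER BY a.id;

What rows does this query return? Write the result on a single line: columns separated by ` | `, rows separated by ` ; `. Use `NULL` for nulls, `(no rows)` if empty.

11 | 79 ; 12 | 50 ; 14 | 50 ; 15 | 53 ; 26 | 43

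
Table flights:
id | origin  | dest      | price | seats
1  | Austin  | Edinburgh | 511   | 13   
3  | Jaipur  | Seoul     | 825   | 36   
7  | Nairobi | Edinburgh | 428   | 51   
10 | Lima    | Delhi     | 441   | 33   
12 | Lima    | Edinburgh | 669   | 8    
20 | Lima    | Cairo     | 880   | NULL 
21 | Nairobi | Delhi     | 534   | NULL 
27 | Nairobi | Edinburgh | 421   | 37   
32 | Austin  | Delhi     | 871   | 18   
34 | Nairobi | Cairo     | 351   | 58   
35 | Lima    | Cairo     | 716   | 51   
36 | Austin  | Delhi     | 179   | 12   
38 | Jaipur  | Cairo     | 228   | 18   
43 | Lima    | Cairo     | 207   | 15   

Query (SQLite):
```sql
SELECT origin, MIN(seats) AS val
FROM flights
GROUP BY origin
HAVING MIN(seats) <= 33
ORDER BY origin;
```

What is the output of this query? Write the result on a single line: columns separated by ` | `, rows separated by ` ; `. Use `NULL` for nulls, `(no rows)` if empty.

Partition flights by origin; compute MIN(seats) within each group.
HAVING: keep groups where MIN(seats) <= 33.
  Austin: ids {1, 32, 36} → MIN(seats)=12
  Jaipur: ids {3, 38} → MIN(seats)=18
  Lima: ids {10, 12, 20, 35, 43} → MIN(seats)=8
  Nairobi: ids {7, 21, 27, 34} → MIN(seats)=37

Austin | 12 ; Jaipur | 18 ; Lima | 8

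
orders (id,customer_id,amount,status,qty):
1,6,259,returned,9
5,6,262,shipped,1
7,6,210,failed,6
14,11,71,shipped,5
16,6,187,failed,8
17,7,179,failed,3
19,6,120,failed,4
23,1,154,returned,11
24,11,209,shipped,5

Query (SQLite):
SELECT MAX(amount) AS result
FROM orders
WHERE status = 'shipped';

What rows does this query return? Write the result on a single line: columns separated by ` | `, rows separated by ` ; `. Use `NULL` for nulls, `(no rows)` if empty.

Rows where status='shipped' → amount values: [262, 71, 209].
MAX of non-NULL values = 262.

262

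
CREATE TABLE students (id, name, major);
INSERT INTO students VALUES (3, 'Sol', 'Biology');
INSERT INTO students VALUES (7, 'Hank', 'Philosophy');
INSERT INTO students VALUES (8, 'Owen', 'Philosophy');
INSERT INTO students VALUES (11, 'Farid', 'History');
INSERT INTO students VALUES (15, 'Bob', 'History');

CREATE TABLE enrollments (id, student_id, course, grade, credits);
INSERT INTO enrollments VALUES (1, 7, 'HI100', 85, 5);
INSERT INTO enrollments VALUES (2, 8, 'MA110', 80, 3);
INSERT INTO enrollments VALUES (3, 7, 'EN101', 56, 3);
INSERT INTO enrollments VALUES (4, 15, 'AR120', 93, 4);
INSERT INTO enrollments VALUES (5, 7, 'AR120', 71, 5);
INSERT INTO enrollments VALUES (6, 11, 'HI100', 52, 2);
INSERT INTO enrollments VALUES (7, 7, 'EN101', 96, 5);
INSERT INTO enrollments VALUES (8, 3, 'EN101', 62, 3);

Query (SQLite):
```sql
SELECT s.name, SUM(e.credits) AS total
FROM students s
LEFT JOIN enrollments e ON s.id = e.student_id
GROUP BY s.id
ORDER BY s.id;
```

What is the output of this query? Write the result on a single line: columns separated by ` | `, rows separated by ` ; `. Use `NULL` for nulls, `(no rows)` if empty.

LEFT JOIN keeps every students row; unmatched ones get NULL for enrollments columns.
Group by students.id and compute SUM(e.credits). SUM over an all-NULL group is NULL.
  3: ids {8} → SUM(e.credits)=3
  7: ids {1, 3, 5, 7} → SUM(e.credits)=18
  8: ids {2} → SUM(e.credits)=3
  11: ids {6} → SUM(e.credits)=2
  15: ids {4} → SUM(e.credits)=4

Sol | 3 ; Hank | 18 ; Owen | 3 ; Farid | 2 ; Bob | 4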